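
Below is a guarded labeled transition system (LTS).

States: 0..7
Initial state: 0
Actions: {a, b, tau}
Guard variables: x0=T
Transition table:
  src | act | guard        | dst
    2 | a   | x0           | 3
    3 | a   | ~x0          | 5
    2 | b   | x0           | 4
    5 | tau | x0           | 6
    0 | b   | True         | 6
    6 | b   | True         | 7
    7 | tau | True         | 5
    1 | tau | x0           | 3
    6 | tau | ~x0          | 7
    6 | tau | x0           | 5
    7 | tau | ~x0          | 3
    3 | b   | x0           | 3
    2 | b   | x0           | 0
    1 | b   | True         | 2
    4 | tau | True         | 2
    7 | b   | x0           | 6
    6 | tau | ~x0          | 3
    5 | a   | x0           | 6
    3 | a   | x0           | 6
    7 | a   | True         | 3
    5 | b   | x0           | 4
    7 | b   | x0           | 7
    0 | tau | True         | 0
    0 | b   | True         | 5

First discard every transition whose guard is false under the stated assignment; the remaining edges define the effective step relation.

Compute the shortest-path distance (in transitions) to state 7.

Layered search for 7:
  Layer 0: {0}
  Layer 1: {5,6}
  Layer 2: {4,7}
7 enters at depth 2; path b·b

Answer: 2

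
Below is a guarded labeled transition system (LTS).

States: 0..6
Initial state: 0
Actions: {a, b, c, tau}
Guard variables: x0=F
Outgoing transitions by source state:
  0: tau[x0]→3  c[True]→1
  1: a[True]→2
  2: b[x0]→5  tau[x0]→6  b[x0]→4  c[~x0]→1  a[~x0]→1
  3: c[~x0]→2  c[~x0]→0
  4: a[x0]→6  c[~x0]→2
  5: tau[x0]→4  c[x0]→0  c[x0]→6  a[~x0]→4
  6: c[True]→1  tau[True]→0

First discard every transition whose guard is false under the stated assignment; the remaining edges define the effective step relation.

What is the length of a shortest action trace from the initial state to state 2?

Breadth-first toward 2:
  L0 = {0}
  L1 = {1}
  L2 = {2}
first hit 2 at d=2 via c·a

Answer: 2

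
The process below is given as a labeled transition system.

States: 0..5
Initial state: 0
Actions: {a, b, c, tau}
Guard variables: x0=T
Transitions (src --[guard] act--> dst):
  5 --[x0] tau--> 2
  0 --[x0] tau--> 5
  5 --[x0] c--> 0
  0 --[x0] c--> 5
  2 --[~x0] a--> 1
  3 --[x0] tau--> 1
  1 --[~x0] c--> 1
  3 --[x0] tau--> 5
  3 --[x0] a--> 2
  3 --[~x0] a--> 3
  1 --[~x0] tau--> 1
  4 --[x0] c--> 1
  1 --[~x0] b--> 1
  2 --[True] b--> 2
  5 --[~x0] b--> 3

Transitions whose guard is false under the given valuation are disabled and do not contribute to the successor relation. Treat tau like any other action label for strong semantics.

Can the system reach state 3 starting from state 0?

Answer: UNREACHABLE

Working:
Guard filter leaves 9 enabled edge(s).
Layer 0: {0}
Layer 1: {5}  total {0,5}
Layer 2: {2}  total {0,2,5}
Reach set: {0,2,5}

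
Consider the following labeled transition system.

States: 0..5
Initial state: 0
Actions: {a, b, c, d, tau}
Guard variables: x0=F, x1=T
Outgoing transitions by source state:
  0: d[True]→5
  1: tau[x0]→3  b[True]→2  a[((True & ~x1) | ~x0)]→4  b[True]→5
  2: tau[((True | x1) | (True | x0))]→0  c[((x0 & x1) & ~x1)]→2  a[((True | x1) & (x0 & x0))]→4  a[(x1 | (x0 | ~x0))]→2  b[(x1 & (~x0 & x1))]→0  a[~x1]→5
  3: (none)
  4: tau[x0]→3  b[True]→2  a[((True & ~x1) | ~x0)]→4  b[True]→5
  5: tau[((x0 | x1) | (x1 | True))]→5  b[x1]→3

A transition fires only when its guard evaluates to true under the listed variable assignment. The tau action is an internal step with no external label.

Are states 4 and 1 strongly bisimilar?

Compute ~ classes (split until stable):
  round 0: {{0,1,2,3,4,5}}
  round 1: {{0},{1,4},{2},{3},{5}}
Fixed point at round 2; 5 class(es).
class of 4: {1,4}; class of 1: {1,4}

Answer: BISIMILAR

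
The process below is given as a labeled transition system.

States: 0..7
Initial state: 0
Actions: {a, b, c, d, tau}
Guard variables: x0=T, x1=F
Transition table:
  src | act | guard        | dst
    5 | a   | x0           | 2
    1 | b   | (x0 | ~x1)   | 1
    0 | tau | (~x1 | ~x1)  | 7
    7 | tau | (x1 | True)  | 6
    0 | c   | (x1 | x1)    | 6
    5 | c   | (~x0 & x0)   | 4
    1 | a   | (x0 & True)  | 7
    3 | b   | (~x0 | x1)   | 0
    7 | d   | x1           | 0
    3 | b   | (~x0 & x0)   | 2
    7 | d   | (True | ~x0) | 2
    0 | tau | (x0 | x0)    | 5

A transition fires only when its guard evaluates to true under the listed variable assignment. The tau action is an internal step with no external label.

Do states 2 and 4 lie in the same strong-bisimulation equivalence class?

Answer: BISIMILAR

Trace:
Refine partition for ~:
  π0 = {{0,1,2,3,4,5,6,7}}
  π1 = {{0},{1},{2,3,4,6},{5},{7}}
Fixed point at round 2; 5 class(es).
class of 2: {2,3,4,6}; class of 4: {2,3,4,6}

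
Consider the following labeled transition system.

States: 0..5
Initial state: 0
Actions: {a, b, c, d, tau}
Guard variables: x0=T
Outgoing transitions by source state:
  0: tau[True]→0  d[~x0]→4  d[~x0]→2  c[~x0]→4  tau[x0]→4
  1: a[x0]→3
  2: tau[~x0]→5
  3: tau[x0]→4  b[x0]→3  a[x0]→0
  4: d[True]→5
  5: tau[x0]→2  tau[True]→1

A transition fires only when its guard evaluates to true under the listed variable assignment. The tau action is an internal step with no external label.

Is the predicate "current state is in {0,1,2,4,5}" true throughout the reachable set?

Inv-set: {0,1,2,4,5}
Reachable = {0,1,2,3,4,5}
  0: safe
  1: safe
  2: safe
  3: outside
  4: safe
  5: safe
witness against invariant: tau·d·tau·a → 3

Answer: INVARIANT VIOLATED at state 3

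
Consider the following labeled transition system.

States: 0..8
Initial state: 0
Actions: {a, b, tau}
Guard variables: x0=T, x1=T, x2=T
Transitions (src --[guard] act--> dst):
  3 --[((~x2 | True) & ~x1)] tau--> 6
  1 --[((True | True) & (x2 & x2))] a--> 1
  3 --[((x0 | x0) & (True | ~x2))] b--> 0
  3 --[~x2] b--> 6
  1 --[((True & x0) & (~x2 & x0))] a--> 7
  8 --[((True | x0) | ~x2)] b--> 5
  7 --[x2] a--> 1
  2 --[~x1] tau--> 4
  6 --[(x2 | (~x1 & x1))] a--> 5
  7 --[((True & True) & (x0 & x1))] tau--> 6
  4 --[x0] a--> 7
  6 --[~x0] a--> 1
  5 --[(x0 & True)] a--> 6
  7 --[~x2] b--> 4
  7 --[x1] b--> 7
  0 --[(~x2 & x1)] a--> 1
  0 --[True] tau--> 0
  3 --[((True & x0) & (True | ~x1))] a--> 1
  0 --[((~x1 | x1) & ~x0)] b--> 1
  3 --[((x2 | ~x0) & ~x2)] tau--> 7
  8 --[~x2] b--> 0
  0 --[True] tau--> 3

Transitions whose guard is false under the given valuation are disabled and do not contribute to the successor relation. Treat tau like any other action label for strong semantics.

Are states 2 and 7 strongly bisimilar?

Bisimulation quotient by refinement:
  round 0: {{0,1,2,3,4,5,6,7,8}}
  round 1: {{0},{1,4,5,6},{2},{3},{7},{8}}
  round 2: {{0},{1,5,6},{2},{3},{4},{7},{8}}
Fixed point at round 3; 7 class(es).
class of 2: {2}; class of 7: {7}

Answer: NOT BISIMILAR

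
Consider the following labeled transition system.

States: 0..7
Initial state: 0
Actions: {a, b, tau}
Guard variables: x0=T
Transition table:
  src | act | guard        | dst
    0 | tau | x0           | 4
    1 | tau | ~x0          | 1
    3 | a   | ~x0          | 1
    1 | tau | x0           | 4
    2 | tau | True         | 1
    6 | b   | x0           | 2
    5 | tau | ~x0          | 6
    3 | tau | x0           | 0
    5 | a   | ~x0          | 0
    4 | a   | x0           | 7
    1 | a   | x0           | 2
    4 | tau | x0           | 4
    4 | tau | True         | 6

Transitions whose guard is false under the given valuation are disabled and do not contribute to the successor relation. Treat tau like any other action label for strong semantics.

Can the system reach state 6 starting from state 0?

Guard filter leaves 9 enabled edge(s).
L0 = {0}
L1 = {4}  cumulative {0,4}
L2 = {6,7}  cumulative {0,4,6,7}
L3 = {2}  cumulative {0,2,4,6,7}
L4 = {1}  cumulative {0,1,2,4,6,7}
R = {0,1,2,4,6,7}
witness 6: tau·tau

Answer: REACHABLE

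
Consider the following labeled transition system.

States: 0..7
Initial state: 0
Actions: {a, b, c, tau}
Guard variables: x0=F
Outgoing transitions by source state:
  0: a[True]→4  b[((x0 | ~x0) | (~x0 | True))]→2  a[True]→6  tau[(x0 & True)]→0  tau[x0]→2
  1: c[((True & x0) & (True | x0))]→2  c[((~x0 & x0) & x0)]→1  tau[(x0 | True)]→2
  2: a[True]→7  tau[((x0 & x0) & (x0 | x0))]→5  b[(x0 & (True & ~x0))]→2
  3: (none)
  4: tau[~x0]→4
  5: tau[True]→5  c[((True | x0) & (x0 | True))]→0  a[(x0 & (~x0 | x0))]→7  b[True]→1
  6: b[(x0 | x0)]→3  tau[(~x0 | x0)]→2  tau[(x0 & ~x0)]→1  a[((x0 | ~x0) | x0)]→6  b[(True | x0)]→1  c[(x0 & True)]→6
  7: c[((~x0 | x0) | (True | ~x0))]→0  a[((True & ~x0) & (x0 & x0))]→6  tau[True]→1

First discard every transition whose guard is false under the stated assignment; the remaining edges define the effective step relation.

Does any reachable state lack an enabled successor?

Answer: DEADLOCK-FREE

Analysis:
Reachable = {0,1,2,4,6,7}
  0: a→4  a→6  b→2  [3 out]
  1: tau→2  [1 out]
  2: a→7  [1 out]
  4: tau→4  [1 out]
  6: a→6  b→1  tau→2  [3 out]
  7: c→0  tau→1  [2 out]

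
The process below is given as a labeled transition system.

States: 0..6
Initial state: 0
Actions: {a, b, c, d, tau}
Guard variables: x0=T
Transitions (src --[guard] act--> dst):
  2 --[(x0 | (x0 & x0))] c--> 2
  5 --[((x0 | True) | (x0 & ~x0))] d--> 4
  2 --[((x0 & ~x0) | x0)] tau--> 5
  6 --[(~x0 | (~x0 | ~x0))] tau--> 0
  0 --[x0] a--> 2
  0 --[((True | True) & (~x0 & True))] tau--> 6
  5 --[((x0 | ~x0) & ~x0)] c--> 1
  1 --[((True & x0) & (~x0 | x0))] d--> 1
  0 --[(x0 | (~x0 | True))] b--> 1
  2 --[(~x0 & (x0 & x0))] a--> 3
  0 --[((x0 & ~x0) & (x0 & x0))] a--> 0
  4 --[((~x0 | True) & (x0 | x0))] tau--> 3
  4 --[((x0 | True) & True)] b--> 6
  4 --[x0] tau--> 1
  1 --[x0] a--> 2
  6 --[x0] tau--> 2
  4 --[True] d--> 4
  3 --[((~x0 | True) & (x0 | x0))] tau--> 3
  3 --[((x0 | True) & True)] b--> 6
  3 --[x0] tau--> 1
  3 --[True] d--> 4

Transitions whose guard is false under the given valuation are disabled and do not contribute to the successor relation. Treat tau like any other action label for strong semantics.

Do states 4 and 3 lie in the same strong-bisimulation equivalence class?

Refine partition for ~:
  π0 = {{0,1,2,3,4,5,6}}
  π1 = {{0},{1},{2},{3,4},{5},{6}}
Fixed point at round 2; 6 class(es).
class of 4: {3,4}; class of 3: {3,4}

Answer: BISIMILAR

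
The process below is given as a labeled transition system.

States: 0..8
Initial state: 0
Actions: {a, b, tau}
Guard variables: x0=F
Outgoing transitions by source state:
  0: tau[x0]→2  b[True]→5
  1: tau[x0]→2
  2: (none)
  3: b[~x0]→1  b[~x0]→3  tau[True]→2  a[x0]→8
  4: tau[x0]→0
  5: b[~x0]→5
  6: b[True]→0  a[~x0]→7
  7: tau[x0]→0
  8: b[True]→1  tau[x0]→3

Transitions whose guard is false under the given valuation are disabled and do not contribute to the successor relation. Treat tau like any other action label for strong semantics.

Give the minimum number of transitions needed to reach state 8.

BFS to 8:
  L0 = {0}
  L1 = {5}
8 never appears.

Answer: UNREACHABLE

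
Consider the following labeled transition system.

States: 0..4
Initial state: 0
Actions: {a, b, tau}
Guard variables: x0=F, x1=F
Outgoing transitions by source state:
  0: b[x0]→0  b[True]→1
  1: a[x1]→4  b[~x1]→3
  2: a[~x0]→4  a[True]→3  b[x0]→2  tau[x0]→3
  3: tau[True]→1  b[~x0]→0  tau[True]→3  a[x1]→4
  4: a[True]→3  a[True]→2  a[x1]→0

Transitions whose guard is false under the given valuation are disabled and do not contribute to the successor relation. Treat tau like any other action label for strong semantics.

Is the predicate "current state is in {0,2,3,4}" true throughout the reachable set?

Answer: INVARIANT VIOLATED at state 1

Trace:
Allowed set {0,2,3,4}
R = {0,1,3}
  0: ok
  1: outside
  3: ok
reach 1 via b — violates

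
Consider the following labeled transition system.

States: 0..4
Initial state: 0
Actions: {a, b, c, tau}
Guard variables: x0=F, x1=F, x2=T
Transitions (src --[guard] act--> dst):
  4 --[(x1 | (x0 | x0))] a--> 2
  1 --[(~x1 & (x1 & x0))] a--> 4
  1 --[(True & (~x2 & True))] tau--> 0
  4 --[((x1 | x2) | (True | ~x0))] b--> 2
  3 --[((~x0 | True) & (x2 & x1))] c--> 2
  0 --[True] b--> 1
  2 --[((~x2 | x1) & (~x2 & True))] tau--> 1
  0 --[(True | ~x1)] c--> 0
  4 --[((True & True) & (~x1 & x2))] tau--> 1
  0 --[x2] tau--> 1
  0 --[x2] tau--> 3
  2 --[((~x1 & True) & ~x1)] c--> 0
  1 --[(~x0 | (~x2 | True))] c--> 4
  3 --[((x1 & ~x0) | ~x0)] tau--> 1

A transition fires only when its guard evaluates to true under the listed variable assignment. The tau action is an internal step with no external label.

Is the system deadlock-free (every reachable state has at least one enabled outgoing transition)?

Reachable = {0,1,2,3,4}
  0: b→1  c→0  tau→1  tau→3  [4 exit(s)]
  1: c→4  [1 exit(s)]
  2: c→0  [1 exit(s)]
  3: tau→1  [1 exit(s)]
  4: b→2  tau→1  [2 exit(s)]

Answer: DEADLOCK-FREE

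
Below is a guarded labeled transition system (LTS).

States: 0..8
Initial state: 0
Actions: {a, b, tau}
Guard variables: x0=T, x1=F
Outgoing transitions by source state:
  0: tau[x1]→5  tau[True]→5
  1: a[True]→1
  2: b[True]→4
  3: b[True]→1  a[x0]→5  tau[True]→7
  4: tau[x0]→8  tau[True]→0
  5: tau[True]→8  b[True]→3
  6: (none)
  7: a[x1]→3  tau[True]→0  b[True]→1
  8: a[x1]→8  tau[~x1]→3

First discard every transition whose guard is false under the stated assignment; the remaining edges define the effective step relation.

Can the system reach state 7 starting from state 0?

13 transition(s) survive guard evaluation.
depth 0: {0}
depth 1: {5}  now seen {0,5}
depth 2: {3,8}  now seen {0,3,5,8}
depth 3: {1,7}  now seen {0,1,3,5,7,8}
Reach set: {0,1,3,5,7,8}
trace reaching 7: tau·b·tau

Answer: REACHABLE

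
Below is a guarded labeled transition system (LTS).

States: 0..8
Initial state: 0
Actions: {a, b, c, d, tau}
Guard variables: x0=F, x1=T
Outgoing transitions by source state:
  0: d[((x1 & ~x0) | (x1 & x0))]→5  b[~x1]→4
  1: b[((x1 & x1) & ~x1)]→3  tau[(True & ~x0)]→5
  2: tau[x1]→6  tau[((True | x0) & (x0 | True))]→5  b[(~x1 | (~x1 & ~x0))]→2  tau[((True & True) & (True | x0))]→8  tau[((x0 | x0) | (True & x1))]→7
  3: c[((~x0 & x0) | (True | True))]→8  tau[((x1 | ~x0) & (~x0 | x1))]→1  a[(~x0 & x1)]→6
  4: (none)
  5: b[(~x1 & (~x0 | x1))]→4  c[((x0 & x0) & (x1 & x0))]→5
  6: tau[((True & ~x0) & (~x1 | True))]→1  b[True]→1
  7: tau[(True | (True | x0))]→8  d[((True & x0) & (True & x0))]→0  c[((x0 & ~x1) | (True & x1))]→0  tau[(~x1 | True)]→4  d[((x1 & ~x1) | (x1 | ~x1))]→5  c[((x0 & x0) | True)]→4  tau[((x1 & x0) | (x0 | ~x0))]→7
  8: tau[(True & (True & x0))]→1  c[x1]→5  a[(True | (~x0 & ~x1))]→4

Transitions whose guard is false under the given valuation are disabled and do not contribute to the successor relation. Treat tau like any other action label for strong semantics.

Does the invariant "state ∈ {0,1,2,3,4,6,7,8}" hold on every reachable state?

Answer: INVARIANT VIOLATED at state 5

Analysis:
Inv-set: {0,1,2,3,4,6,7,8}
Reach set: {0,5}
  0: ✓
  5: outside
witness against invariant: d → 5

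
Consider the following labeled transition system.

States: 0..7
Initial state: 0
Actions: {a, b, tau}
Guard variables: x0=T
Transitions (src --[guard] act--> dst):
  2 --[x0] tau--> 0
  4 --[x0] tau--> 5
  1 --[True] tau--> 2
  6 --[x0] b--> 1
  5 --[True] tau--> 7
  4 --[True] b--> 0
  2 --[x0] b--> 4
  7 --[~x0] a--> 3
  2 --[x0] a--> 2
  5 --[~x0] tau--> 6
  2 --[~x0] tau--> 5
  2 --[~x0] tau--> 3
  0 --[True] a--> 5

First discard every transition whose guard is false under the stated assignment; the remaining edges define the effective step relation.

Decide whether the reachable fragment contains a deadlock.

Reach set: {0,5,7}
  0: a→5  [1 exit(s)]
  5: tau→7  [1 exit(s)]
  7: ∅  [no exit]
witness 7: a·tau

Answer: DEADLOCK at state 7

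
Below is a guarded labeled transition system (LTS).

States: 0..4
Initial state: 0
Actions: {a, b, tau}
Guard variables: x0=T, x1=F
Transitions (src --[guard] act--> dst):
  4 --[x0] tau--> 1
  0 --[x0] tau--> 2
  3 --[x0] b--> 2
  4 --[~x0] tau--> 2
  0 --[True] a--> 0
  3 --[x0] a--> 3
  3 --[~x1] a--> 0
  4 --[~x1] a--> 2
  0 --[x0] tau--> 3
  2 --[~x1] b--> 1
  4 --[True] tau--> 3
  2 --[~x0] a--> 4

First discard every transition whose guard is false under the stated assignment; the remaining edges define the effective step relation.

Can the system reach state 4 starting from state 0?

10 transition(s) survive guard evaluation.
Layer 0: {0}
Layer 1: {2,3}  now seen {0,2,3}
Layer 2: {1}  now seen {0,1,2,3}
Reach set: {0,1,2,3}

Answer: UNREACHABLE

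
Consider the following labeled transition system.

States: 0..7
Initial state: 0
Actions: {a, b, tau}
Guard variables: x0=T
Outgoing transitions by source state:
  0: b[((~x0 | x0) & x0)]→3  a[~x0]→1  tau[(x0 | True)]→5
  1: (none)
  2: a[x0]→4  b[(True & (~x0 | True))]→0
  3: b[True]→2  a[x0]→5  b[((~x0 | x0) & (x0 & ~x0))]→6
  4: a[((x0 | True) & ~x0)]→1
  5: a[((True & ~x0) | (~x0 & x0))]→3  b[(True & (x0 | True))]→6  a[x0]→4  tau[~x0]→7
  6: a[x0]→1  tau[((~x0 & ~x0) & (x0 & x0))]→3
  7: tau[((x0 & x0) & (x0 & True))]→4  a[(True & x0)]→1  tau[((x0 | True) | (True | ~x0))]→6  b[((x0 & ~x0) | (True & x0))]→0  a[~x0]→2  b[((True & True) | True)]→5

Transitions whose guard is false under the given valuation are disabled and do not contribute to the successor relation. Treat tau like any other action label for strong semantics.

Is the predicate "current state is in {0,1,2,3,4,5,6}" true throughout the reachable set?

Allowed set {0,1,2,3,4,5,6}
R = {0,1,2,3,4,5,6}
  0: safe
  1: safe
  2: safe
  3: safe
  4: safe
  5: safe
  6: safe

Answer: INVARIANT HOLDS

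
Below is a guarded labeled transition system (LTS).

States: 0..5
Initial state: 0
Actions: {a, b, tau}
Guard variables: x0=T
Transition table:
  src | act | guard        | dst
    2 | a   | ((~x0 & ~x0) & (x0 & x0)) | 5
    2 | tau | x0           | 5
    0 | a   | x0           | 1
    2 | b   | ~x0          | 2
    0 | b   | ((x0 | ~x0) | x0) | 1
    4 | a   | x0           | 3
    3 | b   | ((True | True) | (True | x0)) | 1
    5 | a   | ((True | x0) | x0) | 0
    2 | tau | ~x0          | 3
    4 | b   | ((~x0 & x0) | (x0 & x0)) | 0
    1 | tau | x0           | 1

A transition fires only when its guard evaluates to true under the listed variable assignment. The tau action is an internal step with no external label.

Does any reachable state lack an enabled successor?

Reachable = {0,1}
  0: a→1  b→1  [2 exit(s)]
  1: tau→1  [1 exit(s)]

Answer: DEADLOCK-FREE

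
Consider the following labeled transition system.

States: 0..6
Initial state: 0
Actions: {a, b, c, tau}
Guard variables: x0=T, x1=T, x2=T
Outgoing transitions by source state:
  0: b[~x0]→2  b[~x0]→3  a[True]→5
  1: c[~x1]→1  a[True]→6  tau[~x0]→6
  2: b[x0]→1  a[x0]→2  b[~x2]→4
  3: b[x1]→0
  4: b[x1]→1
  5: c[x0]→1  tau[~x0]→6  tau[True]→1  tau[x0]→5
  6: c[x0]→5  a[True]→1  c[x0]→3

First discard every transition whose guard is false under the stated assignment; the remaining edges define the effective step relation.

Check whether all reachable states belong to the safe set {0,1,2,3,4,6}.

Answer: INVARIANT VIOLATED at state 5

Analysis:
Safe = {0,1,2,3,4,6}
R = {0,1,3,5,6}
  0: ✓
  1: ✓
  3: ✓
  5: ✗ unsafe
  6: ✓
counterexample path to 5: a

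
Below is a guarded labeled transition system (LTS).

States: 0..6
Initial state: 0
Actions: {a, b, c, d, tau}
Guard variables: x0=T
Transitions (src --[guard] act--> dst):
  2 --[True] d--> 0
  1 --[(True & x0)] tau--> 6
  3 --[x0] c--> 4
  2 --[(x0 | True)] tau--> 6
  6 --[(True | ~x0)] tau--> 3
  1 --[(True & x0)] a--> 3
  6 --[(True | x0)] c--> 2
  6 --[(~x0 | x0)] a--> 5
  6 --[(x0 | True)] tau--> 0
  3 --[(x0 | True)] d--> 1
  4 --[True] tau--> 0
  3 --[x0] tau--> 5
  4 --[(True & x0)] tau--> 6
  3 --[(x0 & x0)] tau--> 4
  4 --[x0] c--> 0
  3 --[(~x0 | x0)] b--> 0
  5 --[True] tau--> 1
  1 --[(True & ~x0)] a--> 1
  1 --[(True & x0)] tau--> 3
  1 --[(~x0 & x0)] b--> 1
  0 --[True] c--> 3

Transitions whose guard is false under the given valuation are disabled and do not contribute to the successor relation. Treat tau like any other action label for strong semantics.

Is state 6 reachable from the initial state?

Answer: REACHABLE

Analysis:
Guard filter leaves 19 enabled edge(s).
Layer 0: {0}
Layer 1: {3}  cumulative {0,3}
Layer 2: {1,4,5}  cumulative {0,1,3,4,5}
Layer 3: {6}  cumulative {0,1,3,4,5,6}
Layer 4: {2}  cumulative {0,1,2,3,4,5,6}
R = {0,1,2,3,4,5,6}
witness 6: c·c·tau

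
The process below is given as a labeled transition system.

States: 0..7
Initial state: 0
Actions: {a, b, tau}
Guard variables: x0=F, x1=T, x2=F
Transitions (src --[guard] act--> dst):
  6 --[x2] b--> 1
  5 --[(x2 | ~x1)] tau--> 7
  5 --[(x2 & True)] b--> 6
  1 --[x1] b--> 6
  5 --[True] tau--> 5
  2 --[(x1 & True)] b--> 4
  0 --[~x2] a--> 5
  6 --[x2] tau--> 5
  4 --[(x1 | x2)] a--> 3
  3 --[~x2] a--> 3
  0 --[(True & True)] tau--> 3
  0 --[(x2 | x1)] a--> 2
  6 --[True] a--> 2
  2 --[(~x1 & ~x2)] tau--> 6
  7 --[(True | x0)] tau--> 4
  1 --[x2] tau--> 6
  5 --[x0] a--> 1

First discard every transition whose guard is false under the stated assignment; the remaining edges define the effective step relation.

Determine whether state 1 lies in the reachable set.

10 transition(s) survive guard evaluation.
Layer 0: {0}
Layer 1: {2,3,5}  cumulative {0,2,3,5}
Layer 2: {4}  cumulative {0,2,3,4,5}
Reachable = {0,2,3,4,5}

Answer: UNREACHABLE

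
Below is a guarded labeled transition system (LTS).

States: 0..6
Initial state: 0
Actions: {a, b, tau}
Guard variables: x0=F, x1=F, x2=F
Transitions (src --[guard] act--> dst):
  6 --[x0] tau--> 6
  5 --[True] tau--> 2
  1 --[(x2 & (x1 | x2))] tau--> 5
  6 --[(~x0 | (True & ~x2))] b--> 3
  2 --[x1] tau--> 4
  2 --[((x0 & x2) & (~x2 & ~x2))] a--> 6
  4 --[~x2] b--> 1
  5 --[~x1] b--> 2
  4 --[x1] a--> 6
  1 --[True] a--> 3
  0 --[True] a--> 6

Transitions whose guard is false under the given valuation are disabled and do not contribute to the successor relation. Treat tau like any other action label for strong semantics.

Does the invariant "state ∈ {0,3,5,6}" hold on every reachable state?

Allowed set {0,3,5,6}
R = {0,3,6}
  0: safe
  3: safe
  6: safe

Answer: INVARIANT HOLDS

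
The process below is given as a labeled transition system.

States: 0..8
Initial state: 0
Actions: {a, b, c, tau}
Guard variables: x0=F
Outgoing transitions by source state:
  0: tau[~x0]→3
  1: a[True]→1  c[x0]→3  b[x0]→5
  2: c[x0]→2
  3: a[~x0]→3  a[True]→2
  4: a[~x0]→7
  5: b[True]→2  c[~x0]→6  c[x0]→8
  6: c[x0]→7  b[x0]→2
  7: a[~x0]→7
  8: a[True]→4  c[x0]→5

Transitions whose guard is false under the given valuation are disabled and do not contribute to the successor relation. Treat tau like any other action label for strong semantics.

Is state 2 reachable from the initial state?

Answer: REACHABLE

Analysis:
Guard filter leaves 9 enabled edge(s).
depth 0: {0}
depth 1: {3}  cumulative {0,3}
depth 2: {2}  cumulative {0,2,3}
Reach set: {0,2,3}
witness 2: tau·a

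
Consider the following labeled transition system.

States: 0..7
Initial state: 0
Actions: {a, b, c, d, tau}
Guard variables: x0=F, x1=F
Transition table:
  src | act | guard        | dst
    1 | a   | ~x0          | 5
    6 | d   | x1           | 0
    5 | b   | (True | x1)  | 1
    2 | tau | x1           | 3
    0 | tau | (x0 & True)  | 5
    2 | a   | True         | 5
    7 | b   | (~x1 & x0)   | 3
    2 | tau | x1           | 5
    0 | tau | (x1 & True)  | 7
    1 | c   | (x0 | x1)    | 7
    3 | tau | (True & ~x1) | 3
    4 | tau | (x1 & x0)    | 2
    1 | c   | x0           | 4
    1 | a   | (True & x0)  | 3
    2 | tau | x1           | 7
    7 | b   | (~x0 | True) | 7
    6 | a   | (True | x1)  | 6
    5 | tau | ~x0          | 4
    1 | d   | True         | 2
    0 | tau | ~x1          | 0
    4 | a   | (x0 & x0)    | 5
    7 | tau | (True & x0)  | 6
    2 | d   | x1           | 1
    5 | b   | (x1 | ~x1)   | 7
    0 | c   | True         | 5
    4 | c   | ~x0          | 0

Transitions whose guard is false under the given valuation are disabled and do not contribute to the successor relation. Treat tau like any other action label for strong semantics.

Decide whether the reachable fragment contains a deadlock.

Answer: DEADLOCK-FREE

Working:
Reach set: {0,1,2,4,5,7}
  0: c→5  tau→0  [2 exit(s)]
  1: a→5  d→2  [2 exit(s)]
  2: a→5  [1 exit(s)]
  4: c→0  [1 exit(s)]
  5: b→1  b→7  tau→4  [3 exit(s)]
  7: b→7  [1 exit(s)]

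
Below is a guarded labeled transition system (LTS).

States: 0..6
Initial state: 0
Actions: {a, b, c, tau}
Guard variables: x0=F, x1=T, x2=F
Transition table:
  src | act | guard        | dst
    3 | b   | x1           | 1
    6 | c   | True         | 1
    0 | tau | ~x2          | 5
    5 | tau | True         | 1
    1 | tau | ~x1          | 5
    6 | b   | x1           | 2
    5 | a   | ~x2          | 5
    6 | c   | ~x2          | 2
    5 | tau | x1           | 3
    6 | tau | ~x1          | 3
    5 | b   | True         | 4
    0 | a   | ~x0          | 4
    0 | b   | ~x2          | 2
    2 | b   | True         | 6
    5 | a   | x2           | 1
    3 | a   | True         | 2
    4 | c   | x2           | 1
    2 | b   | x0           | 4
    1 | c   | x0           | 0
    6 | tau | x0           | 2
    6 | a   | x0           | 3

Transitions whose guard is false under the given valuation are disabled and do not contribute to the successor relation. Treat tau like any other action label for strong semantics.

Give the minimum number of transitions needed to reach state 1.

Answer: 2

Trace:
BFS to 1:
  L0 = {0}
  L1 = {2,4,5}
  L2 = {1,3,6}
depth(1)=2, e.g. tau·tau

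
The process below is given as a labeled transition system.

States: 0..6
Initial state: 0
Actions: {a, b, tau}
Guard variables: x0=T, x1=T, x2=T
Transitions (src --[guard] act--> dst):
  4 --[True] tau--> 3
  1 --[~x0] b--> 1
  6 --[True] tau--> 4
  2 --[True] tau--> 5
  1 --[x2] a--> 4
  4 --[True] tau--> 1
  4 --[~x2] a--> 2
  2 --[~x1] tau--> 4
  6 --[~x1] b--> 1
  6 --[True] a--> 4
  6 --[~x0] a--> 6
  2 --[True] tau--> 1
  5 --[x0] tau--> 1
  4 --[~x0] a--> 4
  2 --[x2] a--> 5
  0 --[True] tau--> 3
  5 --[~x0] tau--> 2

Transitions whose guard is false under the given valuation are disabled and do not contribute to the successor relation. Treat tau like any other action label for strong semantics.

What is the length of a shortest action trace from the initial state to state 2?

BFS to 2:
  L0 = {0}
  L1 = {3}
2 never appears.

Answer: UNREACHABLE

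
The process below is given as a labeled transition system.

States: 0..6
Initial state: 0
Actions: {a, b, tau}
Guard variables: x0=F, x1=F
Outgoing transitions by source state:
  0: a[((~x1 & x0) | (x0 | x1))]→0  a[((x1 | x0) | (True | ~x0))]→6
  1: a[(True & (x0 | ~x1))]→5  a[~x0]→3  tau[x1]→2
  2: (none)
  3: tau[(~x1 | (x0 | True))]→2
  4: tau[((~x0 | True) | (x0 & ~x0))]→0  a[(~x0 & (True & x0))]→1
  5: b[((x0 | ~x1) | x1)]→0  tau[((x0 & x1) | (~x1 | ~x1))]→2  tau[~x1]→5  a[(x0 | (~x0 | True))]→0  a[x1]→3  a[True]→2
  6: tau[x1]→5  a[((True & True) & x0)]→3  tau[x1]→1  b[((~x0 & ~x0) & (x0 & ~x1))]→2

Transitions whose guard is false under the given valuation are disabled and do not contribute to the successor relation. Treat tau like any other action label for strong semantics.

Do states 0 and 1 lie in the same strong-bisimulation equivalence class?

Refine partition for ~:
  π0 = {{0,1,2,3,4,5,6}}
  π1 = {{0,1},{2,6},{3,4},{5}}
  π2 = {{0},{1},{2,6},{3},{4},{5}}
6 equivalence class(es) (converged in 3)
class of 0: {0}; class of 1: {1}

Answer: NOT BISIMILAR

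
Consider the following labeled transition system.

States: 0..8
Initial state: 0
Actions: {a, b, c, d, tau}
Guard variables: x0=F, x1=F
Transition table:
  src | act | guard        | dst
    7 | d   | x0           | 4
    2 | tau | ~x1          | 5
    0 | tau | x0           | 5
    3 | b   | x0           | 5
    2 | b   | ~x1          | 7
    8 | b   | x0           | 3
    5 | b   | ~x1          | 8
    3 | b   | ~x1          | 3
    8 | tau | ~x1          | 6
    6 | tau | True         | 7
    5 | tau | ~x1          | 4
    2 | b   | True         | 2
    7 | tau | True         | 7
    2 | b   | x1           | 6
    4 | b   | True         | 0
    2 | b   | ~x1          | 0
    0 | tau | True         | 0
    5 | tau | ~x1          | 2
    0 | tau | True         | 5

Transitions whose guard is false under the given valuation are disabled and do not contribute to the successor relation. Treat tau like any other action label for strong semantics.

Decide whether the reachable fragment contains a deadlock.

Answer: DEADLOCK-FREE

Analysis:
Reach set: {0,2,4,5,6,7,8}
  0: tau→0  tau→5  [deg 2]
  2: b→0  b→2  b→7  tau→5  [deg 4]
  4: b→0  [deg 1]
  5: b→8  tau→2  tau→4  [deg 3]
  6: tau→7  [deg 1]
  7: tau→7  [deg 1]
  8: tau→6  [deg 1]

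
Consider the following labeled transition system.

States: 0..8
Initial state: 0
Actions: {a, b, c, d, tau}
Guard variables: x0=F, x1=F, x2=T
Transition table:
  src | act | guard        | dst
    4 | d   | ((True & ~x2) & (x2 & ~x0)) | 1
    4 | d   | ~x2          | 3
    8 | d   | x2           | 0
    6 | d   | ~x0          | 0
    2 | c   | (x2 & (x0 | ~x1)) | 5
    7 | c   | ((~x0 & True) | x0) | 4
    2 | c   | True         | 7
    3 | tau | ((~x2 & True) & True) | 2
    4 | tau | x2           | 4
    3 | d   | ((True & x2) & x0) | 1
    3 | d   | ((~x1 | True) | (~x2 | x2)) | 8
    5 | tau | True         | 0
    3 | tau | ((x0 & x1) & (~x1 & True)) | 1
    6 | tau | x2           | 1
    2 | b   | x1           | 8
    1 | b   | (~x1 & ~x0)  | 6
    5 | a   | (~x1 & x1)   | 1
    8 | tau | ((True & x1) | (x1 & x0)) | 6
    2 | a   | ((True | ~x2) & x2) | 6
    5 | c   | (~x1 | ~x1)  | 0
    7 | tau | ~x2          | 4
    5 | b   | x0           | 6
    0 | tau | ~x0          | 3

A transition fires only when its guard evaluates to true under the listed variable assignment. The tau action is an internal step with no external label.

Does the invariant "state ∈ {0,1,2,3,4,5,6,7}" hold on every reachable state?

Answer: INVARIANT VIOLATED at state 8

Trace:
Allowed set {0,1,2,3,4,5,6,7}
R = {0,3,8}
  0: ok
  3: ok
  8: VIOLATES
reach 8 via tau·d — violates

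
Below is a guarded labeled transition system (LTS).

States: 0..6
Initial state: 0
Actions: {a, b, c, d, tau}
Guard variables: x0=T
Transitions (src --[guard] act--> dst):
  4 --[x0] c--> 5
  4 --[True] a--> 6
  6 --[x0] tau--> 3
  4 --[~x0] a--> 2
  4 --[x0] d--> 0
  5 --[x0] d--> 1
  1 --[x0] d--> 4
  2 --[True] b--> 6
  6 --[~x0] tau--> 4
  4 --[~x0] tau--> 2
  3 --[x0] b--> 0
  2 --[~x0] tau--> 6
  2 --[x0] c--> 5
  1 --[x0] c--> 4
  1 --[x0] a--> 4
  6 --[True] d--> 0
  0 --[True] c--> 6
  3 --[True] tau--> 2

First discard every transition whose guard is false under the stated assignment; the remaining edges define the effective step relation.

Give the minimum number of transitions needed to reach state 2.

Answer: 3

Working:
BFS to 2:
  L0 = {0}
  L1 = {6}
  L2 = {3}
  L3 = {2}
depth(2)=3, e.g. c·tau·tau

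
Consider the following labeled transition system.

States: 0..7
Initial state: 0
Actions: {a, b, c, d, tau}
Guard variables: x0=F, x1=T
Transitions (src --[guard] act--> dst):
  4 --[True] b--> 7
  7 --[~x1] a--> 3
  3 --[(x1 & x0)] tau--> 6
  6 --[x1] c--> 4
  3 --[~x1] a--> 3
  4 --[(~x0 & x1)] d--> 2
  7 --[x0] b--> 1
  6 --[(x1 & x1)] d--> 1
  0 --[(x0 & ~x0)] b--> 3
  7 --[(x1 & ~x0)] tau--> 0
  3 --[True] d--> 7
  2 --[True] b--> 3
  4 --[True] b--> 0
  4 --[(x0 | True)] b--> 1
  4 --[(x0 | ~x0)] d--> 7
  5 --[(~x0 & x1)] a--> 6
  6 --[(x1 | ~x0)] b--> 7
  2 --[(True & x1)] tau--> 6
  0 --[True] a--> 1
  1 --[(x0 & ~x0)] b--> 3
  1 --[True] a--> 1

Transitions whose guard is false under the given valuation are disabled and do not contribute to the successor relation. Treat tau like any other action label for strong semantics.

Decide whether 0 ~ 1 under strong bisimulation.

Answer: BISIMILAR

Working:
Refine partition for ~:
  π0 = {{0,1,2,3,4,5,6,7}}
  π1 = {{0,1,5},{2},{3},{4},{6},{7}}
  π2 = {{0,1},{2},{3},{4},{5},{6},{7}}
7 equivalence class(es) (converged in 3)
0∈{0,1}, 1∈{0,1}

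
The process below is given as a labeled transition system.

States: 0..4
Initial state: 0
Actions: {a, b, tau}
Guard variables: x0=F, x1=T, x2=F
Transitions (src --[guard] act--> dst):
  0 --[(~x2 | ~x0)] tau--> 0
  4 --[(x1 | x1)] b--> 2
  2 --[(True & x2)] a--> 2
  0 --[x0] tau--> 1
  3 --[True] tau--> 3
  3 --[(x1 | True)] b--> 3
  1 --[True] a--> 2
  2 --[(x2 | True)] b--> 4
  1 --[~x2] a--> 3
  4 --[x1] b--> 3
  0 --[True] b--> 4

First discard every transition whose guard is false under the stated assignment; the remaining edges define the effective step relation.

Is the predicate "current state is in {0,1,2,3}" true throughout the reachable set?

Safe = {0,1,2,3}
Reach set: {0,2,3,4}
  0: ✓
  2: ✓
  3: ✓
  4: VIOLATES
witness against invariant: b → 4

Answer: INVARIANT VIOLATED at state 4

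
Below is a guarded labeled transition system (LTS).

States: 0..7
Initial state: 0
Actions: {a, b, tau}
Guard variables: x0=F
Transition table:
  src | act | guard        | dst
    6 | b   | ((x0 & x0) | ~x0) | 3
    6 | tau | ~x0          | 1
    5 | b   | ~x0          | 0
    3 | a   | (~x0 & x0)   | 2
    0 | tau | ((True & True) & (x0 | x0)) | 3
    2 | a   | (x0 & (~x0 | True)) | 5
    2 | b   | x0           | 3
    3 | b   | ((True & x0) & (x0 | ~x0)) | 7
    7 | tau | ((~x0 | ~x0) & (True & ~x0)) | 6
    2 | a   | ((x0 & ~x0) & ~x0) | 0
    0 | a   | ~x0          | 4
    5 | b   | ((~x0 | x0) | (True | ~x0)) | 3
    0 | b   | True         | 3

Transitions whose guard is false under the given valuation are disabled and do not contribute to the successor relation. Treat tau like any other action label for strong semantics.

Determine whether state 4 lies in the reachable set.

Answer: REACHABLE

Analysis:
7 transition(s) survive guard evaluation.
depth 0: {0}
depth 1: {3,4}  cumulative {0,3,4}
Reach set: {0,3,4}
witness 4: a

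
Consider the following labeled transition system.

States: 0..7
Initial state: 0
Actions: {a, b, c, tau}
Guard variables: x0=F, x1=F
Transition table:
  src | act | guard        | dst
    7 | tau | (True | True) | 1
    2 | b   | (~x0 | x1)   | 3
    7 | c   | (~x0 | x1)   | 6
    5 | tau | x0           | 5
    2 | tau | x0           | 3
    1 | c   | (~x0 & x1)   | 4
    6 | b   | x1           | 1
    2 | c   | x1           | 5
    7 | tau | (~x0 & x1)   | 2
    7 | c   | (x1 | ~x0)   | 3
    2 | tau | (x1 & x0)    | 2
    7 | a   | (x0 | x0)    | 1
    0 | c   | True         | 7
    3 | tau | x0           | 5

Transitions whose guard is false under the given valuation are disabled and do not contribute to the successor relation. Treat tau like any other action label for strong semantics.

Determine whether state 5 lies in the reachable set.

After dropping false guards: 5 live edges.
depth 0: {0}
depth 1: {7}  total {0,7}
depth 2: {1,3,6}  total {0,1,3,6,7}
Reach set: {0,1,3,6,7}

Answer: UNREACHABLE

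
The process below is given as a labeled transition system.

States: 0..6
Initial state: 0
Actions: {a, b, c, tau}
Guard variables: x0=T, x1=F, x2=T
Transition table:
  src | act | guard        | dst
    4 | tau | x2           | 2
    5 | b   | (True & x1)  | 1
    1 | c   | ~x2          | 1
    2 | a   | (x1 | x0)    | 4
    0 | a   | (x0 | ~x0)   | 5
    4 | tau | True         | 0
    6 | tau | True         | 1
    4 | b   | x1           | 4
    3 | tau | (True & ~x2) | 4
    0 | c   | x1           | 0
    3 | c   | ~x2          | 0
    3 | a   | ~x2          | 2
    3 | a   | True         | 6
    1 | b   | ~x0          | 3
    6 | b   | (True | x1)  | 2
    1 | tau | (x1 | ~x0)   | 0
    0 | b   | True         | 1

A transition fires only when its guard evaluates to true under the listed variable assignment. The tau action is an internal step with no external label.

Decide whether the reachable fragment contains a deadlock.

Answer: DEADLOCK at state 1

Trace:
Reach set: {0,1,5}
  0: a→5  b→1  [2 exit(s)]
  1: ∅  [deadlock]
  5: ∅  [deadlock]
trace reaching 1: b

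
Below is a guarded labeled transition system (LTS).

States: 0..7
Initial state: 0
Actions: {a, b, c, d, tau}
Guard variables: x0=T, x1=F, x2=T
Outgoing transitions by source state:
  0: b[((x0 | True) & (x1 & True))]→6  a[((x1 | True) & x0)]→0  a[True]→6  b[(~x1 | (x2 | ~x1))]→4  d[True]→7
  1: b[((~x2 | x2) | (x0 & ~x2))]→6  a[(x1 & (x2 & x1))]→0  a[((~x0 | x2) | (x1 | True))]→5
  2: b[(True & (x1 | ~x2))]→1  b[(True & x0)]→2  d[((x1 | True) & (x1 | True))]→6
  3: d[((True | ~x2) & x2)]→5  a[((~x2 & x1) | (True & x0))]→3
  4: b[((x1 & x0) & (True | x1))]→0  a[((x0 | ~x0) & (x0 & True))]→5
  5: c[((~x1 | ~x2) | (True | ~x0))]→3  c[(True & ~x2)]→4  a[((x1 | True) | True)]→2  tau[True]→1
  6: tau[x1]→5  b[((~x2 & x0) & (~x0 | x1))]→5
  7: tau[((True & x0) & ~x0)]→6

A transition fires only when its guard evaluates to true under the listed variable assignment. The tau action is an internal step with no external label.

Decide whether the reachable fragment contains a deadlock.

Answer: DEADLOCK at state 6

Trace:
R = {0,1,2,3,4,5,6,7}
  0: a→0  a→6  b→4  d→7  [deg 4]
  1: a→5  b→6  [deg 2]
  2: b→2  d→6  [deg 2]
  3: a→3  d→5  [deg 2]
  4: a→5  [deg 1]
  5: a→2  c→3  tau→1  [deg 3]
  6: ∅  [STUCK]
  7: ∅  [STUCK]
trace reaching 6: a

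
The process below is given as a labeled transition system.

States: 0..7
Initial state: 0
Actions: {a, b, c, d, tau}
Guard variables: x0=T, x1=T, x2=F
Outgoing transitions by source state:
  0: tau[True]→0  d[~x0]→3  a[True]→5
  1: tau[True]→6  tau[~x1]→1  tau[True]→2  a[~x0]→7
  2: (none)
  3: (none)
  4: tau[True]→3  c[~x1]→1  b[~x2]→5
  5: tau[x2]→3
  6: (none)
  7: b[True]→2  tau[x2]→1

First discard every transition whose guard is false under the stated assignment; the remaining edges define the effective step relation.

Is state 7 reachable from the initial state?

Answer: UNREACHABLE

Trace:
7 transition(s) survive guard evaluation.
L0 = {0}
L1 = {5}  now seen {0,5}
Reach set: {0,5}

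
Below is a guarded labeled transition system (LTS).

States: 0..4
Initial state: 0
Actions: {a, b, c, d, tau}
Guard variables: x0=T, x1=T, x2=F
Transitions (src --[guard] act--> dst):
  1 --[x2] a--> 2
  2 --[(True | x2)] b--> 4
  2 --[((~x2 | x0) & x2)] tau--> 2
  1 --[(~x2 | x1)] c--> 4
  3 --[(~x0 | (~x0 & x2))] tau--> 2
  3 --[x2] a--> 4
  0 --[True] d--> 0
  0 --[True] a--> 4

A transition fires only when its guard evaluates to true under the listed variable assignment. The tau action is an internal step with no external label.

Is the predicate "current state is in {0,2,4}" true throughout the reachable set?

Answer: INVARIANT HOLDS

Trace:
Safe = {0,2,4}
Reach set: {0,4}
  0: safe
  4: safe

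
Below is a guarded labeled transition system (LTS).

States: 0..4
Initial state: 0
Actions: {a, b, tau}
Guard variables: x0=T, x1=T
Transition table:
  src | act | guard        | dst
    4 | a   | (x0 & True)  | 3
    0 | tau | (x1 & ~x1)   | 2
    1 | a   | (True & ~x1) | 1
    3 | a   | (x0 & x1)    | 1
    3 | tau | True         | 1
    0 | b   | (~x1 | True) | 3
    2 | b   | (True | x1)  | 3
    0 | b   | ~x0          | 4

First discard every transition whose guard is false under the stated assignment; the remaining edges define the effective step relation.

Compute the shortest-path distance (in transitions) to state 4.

Breadth-first toward 4:
  L0 = {0}
  L1 = {3}
  L2 = {1}
4 never appears.

Answer: UNREACHABLE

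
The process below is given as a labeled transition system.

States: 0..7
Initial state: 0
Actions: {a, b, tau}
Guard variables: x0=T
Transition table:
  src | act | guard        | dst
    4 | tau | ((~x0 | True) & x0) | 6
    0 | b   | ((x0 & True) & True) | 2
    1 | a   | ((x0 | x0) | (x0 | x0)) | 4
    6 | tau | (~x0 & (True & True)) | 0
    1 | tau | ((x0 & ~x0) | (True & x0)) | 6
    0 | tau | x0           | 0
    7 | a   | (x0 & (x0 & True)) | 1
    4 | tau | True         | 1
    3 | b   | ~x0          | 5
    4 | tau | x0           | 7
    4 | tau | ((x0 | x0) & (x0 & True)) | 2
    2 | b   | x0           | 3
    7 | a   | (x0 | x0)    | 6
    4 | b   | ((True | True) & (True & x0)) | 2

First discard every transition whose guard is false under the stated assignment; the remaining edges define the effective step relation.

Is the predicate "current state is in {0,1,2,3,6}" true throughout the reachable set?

Answer: INVARIANT HOLDS

Working:
Allowed set {0,1,2,3,6}
Reachable = {0,2,3}
  0: ✓
  2: ✓
  3: ✓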